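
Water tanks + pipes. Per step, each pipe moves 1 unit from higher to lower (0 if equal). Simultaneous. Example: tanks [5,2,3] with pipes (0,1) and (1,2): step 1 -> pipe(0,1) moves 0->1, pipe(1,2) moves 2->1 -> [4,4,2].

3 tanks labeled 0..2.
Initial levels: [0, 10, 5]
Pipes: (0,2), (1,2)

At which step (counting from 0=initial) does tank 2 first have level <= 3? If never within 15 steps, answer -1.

Step 1: flows [2->0,1->2] -> levels [1 9 5]
Step 2: flows [2->0,1->2] -> levels [2 8 5]
Step 3: flows [2->0,1->2] -> levels [3 7 5]
Step 4: flows [2->0,1->2] -> levels [4 6 5]
Step 5: flows [2->0,1->2] -> levels [5 5 5]
Step 6: flows [0=2,1=2] -> levels [5 5 5]
  -> stable; tank 2 stays at 5 > 3
Tank 2 never reaches <=3 within 15 steps

Answer: -1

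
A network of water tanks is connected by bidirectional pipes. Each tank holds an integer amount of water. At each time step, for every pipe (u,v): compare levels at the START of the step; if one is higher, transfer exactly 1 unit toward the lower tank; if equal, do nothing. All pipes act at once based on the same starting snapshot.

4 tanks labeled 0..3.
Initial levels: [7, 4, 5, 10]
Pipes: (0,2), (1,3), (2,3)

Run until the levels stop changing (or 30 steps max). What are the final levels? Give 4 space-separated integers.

Step 1: flows [0->2,3->1,3->2] -> levels [6 5 7 8]
Step 2: flows [2->0,3->1,3->2] -> levels [7 6 7 6]
Step 3: flows [0=2,1=3,2->3] -> levels [7 6 6 7]
Step 4: flows [0->2,3->1,3->2] -> levels [6 7 8 5]
Step 5: flows [2->0,1->3,2->3] -> levels [7 6 6 7]
  -> period-2 cycle: step 5 state = step 3 state; never stabilizes
  -> state at step 30: (30-3) mod 2 = 1, same as step 4 -> [6 7 8 5]

Answer: 6 7 8 5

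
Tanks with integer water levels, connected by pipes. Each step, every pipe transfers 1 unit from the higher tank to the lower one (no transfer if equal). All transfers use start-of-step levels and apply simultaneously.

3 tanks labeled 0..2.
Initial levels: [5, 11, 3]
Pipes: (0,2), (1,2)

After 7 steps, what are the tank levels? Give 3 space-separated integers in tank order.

Answer: 6 6 7

Derivation:
Step 1: flows [0->2,1->2] -> levels [4 10 5]
Step 2: flows [2->0,1->2] -> levels [5 9 5]
Step 3: flows [0=2,1->2] -> levels [5 8 6]
Step 4: flows [2->0,1->2] -> levels [6 7 6]
Step 5: flows [0=2,1->2] -> levels [6 6 7]
Step 6: flows [2->0,2->1] -> levels [7 7 5]
Step 7: flows [0->2,1->2] -> levels [6 6 7]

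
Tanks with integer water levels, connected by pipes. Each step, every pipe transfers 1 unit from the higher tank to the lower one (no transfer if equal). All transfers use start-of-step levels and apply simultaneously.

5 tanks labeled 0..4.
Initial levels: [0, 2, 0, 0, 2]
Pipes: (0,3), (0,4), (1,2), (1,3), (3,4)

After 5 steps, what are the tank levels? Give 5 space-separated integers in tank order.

Step 1: flows [0=3,4->0,1->2,1->3,4->3] -> levels [1 0 1 2 0]
Step 2: flows [3->0,0->4,2->1,3->1,3->4] -> levels [1 2 0 -1 2]
Step 3: flows [0->3,4->0,1->2,1->3,4->3] -> levels [1 0 1 2 0]
  -> period-2 cycle: step 3 state = step 1 state
  -> state at step 5: (5-1) mod 2 = 0, same as step 1 -> [1 0 1 2 0]

Answer: 1 0 1 2 0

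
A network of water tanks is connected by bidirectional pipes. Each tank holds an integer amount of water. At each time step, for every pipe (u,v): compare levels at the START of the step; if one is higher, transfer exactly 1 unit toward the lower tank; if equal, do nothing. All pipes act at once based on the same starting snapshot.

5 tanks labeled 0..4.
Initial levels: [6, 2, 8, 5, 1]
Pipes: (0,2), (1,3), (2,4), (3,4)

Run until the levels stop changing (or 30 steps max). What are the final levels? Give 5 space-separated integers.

Step 1: flows [2->0,3->1,2->4,3->4] -> levels [7 3 6 3 3]
Step 2: flows [0->2,1=3,2->4,3=4] -> levels [6 3 6 3 4]
Step 3: flows [0=2,1=3,2->4,4->3] -> levels [6 3 5 4 4]
Step 4: flows [0->2,3->1,2->4,3=4] -> levels [5 4 5 3 5]
Step 5: flows [0=2,1->3,2=4,4->3] -> levels [5 3 5 5 4]
Step 6: flows [0=2,3->1,2->4,3->4] -> levels [5 4 4 3 6]
Step 7: flows [0->2,1->3,4->2,4->3] -> levels [4 3 6 5 4]
Step 8: flows [2->0,3->1,2->4,3->4] -> levels [5 4 4 3 6]
  -> period-2 cycle: step 8 state = step 6 state; never stabilizes
  -> state at step 30: (30-6) mod 2 = 0, same as step 6 -> [5 4 4 3 6]

Answer: 5 4 4 3 6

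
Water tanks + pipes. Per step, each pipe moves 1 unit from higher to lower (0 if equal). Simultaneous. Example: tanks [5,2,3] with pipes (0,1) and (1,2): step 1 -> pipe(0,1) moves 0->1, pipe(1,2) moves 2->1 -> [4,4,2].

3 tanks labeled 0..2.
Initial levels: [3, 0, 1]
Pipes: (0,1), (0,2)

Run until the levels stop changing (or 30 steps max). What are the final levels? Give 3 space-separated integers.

Step 1: flows [0->1,0->2] -> levels [1 1 2]
Step 2: flows [0=1,2->0] -> levels [2 1 1]
Step 3: flows [0->1,0->2] -> levels [0 2 2]
Step 4: flows [1->0,2->0] -> levels [2 1 1]
  -> period-2 cycle: step 4 state = step 2 state; never stabilizes
  -> state at step 30: (30-2) mod 2 = 0, same as step 2 -> [2 1 1]

Answer: 2 1 1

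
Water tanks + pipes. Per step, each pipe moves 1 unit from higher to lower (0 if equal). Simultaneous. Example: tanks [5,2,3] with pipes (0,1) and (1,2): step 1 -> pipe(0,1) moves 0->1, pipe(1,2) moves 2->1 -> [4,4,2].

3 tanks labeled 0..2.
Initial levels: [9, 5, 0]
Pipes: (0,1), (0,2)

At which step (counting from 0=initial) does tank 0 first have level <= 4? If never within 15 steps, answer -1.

Answer: 5

Derivation:
Step 1: flows [0->1,0->2] -> levels [7 6 1]
Step 2: flows [0->1,0->2] -> levels [5 7 2]
Step 3: flows [1->0,0->2] -> levels [5 6 3]
Step 4: flows [1->0,0->2] -> levels [5 5 4]
Step 5: flows [0=1,0->2] -> levels [4 5 5]
Tank 0 first reaches <=4 at step 5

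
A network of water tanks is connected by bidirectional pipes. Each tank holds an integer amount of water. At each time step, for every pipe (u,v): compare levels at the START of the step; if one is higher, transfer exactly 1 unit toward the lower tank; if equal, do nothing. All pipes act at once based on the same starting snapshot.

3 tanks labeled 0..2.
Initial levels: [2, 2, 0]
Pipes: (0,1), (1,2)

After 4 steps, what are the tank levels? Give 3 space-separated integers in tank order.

Answer: 1 2 1

Derivation:
Step 1: flows [0=1,1->2] -> levels [2 1 1]
Step 2: flows [0->1,1=2] -> levels [1 2 1]
Step 3: flows [1->0,1->2] -> levels [2 0 2]
Step 4: flows [0->1,2->1] -> levels [1 2 1]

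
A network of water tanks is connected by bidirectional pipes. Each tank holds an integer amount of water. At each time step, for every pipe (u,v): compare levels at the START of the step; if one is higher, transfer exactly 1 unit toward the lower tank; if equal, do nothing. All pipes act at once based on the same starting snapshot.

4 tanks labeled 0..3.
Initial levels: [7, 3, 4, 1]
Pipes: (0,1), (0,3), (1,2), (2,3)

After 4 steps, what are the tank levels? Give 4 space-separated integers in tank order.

Answer: 5 2 5 3

Derivation:
Step 1: flows [0->1,0->3,2->1,2->3] -> levels [5 5 2 3]
Step 2: flows [0=1,0->3,1->2,3->2] -> levels [4 4 4 3]
Step 3: flows [0=1,0->3,1=2,2->3] -> levels [3 4 3 5]
Step 4: flows [1->0,3->0,1->2,3->2] -> levels [5 2 5 3]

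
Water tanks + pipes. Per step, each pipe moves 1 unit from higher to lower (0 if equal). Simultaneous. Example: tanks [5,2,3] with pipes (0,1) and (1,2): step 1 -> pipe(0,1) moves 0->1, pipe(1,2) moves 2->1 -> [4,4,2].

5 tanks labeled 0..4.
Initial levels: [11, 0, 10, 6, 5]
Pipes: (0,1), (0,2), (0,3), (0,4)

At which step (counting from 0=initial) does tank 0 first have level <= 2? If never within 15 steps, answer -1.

Answer: -1

Derivation:
Step 1: flows [0->1,0->2,0->3,0->4] -> levels [7 1 11 7 6]
Step 2: flows [0->1,2->0,0=3,0->4] -> levels [6 2 10 7 7]
Step 3: flows [0->1,2->0,3->0,4->0] -> levels [8 3 9 6 6]
Step 4: flows [0->1,2->0,0->3,0->4] -> levels [6 4 8 7 7]
Step 5: flows [0->1,2->0,3->0,4->0] -> levels [8 5 7 6 6]
Step 6: flows [0->1,0->2,0->3,0->4] -> levels [4 6 8 7 7]
Step 7: flows [1->0,2->0,3->0,4->0] -> levels [8 5 7 6 6]
  -> period-2 cycle (repeats step 5); tank 0 never drops to <=2
Tank 0 never reaches <=2 within 15 steps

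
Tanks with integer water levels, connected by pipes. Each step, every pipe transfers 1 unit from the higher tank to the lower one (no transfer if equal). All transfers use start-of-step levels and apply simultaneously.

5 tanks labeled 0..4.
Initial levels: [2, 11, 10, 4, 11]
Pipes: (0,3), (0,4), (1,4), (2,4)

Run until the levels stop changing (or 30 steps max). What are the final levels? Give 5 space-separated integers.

Answer: 8 9 9 6 6

Derivation:
Step 1: flows [3->0,4->0,1=4,4->2] -> levels [4 11 11 3 9]
Step 2: flows [0->3,4->0,1->4,2->4] -> levels [4 10 10 4 10]
Step 3: flows [0=3,4->0,1=4,2=4] -> levels [5 10 10 4 9]
Step 4: flows [0->3,4->0,1->4,2->4] -> levels [5 9 9 5 10]
Step 5: flows [0=3,4->0,4->1,4->2] -> levels [6 10 10 5 7]
Step 6: flows [0->3,4->0,1->4,2->4] -> levels [6 9 9 6 8]
Step 7: flows [0=3,4->0,1->4,2->4] -> levels [7 8 8 6 9]
Step 8: flows [0->3,4->0,4->1,4->2] -> levels [7 9 9 7 6]
Step 9: flows [0=3,0->4,1->4,2->4] -> levels [6 8 8 7 9]
Step 10: flows [3->0,4->0,4->1,4->2] -> levels [8 9 9 6 6]
Step 11: flows [0->3,0->4,1->4,2->4] -> levels [6 8 8 7 9]
  -> period-2 cycle: step 11 state = step 9 state; never stabilizes
  -> state at step 30: (30-9) mod 2 = 1, same as step 10 -> [8 9 9 6 6]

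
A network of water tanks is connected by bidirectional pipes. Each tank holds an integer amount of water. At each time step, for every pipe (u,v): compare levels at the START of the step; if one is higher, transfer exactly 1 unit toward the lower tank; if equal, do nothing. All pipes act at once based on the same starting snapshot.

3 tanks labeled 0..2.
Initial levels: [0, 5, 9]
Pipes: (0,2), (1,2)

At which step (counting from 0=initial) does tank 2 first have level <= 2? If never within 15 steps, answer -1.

Answer: -1

Derivation:
Step 1: flows [2->0,2->1] -> levels [1 6 7]
Step 2: flows [2->0,2->1] -> levels [2 7 5]
Step 3: flows [2->0,1->2] -> levels [3 6 5]
Step 4: flows [2->0,1->2] -> levels [4 5 5]
Step 5: flows [2->0,1=2] -> levels [5 5 4]
Step 6: flows [0->2,1->2] -> levels [4 4 6]
Step 7: flows [2->0,2->1] -> levels [5 5 4]
  -> period-2 cycle (repeats step 5); tank 2 never drops to <=2
Tank 2 never reaches <=2 within 15 steps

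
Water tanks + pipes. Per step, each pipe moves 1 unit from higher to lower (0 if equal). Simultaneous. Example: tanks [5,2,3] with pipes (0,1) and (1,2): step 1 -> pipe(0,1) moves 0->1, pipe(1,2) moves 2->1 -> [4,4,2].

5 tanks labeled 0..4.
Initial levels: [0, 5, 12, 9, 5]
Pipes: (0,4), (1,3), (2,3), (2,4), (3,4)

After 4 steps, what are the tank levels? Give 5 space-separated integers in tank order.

Step 1: flows [4->0,3->1,2->3,2->4,3->4] -> levels [1 6 10 8 6]
Step 2: flows [4->0,3->1,2->3,2->4,3->4] -> levels [2 7 8 7 7]
Step 3: flows [4->0,1=3,2->3,2->4,3=4] -> levels [3 7 6 8 7]
Step 4: flows [4->0,3->1,3->2,4->2,3->4] -> levels [4 8 8 5 6]

Answer: 4 8 8 5 6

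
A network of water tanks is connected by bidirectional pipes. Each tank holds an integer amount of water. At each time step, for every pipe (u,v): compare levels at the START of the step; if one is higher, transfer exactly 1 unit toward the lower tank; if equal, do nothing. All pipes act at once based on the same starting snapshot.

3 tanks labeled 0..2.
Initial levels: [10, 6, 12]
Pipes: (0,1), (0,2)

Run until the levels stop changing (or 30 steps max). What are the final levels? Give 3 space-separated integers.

Answer: 10 9 9

Derivation:
Step 1: flows [0->1,2->0] -> levels [10 7 11]
Step 2: flows [0->1,2->0] -> levels [10 8 10]
Step 3: flows [0->1,0=2] -> levels [9 9 10]
Step 4: flows [0=1,2->0] -> levels [10 9 9]
Step 5: flows [0->1,0->2] -> levels [8 10 10]
Step 6: flows [1->0,2->0] -> levels [10 9 9]
  -> period-2 cycle: step 6 state = step 4 state; never stabilizes
  -> state at step 30: (30-4) mod 2 = 0, same as step 4 -> [10 9 9]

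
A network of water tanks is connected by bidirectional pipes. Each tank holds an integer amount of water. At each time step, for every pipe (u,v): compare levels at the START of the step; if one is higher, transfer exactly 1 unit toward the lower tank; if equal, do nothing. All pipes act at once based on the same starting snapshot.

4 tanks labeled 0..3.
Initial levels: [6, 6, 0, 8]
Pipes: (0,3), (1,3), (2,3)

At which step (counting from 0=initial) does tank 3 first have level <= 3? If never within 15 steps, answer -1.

Answer: 5

Derivation:
Step 1: flows [3->0,3->1,3->2] -> levels [7 7 1 5]
Step 2: flows [0->3,1->3,3->2] -> levels [6 6 2 6]
Step 3: flows [0=3,1=3,3->2] -> levels [6 6 3 5]
Step 4: flows [0->3,1->3,3->2] -> levels [5 5 4 6]
Step 5: flows [3->0,3->1,3->2] -> levels [6 6 5 3]
Tank 3 first reaches <=3 at step 5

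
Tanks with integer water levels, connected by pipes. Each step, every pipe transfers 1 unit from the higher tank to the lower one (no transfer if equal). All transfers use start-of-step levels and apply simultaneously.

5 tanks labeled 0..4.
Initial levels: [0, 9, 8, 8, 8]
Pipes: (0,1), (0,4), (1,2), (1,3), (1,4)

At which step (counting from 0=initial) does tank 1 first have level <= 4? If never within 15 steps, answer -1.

Step 1: flows [1->0,4->0,1->2,1->3,1->4] -> levels [2 5 9 9 8]
Step 2: flows [1->0,4->0,2->1,3->1,4->1] -> levels [4 7 8 8 6]
Step 3: flows [1->0,4->0,2->1,3->1,1->4] -> levels [6 7 7 7 6]
Step 4: flows [1->0,0=4,1=2,1=3,1->4] -> levels [7 5 7 7 7]
Step 5: flows [0->1,0=4,2->1,3->1,4->1] -> levels [6 9 6 6 6]
Step 6: flows [1->0,0=4,1->2,1->3,1->4] -> levels [7 5 7 7 7]
  -> period-2 cycle (repeats step 4); tank 1 never drops to <=4
Tank 1 never reaches <=4 within 15 steps

Answer: -1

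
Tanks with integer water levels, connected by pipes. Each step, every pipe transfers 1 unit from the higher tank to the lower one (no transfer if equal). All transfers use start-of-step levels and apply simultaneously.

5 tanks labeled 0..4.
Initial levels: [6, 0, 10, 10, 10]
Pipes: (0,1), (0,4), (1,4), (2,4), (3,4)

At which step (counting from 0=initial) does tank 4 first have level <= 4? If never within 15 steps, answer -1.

Step 1: flows [0->1,4->0,4->1,2=4,3=4] -> levels [6 2 10 10 8]
Step 2: flows [0->1,4->0,4->1,2->4,3->4] -> levels [6 4 9 9 8]
Step 3: flows [0->1,4->0,4->1,2->4,3->4] -> levels [6 6 8 8 8]
Step 4: flows [0=1,4->0,4->1,2=4,3=4] -> levels [7 7 8 8 6]
Step 5: flows [0=1,0->4,1->4,2->4,3->4] -> levels [6 6 7 7 10]
Step 6: flows [0=1,4->0,4->1,4->2,4->3] -> levels [7 7 8 8 6]
  -> period-2 cycle (repeats step 4); tank 4 never drops to <=4
Tank 4 never reaches <=4 within 15 steps

Answer: -1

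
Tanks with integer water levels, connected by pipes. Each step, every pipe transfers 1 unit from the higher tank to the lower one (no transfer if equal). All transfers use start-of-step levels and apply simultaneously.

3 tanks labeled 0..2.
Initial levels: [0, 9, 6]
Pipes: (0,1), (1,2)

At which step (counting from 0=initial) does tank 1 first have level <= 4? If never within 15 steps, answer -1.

Answer: -1

Derivation:
Step 1: flows [1->0,1->2] -> levels [1 7 7]
Step 2: flows [1->0,1=2] -> levels [2 6 7]
Step 3: flows [1->0,2->1] -> levels [3 6 6]
Step 4: flows [1->0,1=2] -> levels [4 5 6]
Step 5: flows [1->0,2->1] -> levels [5 5 5]
Step 6: flows [0=1,1=2] -> levels [5 5 5]
  -> stable; tank 1 stays at 5 > 4
Tank 1 never reaches <=4 within 15 steps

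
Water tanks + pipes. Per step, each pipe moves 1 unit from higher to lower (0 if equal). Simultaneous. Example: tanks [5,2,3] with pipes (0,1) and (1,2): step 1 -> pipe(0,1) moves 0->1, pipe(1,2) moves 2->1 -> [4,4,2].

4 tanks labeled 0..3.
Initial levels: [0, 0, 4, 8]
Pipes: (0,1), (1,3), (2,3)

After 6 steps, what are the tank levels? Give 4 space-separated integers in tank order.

Answer: 3 2 3 4

Derivation:
Step 1: flows [0=1,3->1,3->2] -> levels [0 1 5 6]
Step 2: flows [1->0,3->1,3->2] -> levels [1 1 6 4]
Step 3: flows [0=1,3->1,2->3] -> levels [1 2 5 4]
Step 4: flows [1->0,3->1,2->3] -> levels [2 2 4 4]
Step 5: flows [0=1,3->1,2=3] -> levels [2 3 4 3]
Step 6: flows [1->0,1=3,2->3] -> levels [3 2 3 4]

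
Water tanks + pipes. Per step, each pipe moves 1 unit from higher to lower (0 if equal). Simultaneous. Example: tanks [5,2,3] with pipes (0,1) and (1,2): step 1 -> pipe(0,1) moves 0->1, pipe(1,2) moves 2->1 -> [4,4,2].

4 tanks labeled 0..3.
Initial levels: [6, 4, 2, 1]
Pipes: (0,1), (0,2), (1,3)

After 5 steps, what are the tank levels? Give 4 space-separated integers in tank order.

Step 1: flows [0->1,0->2,1->3] -> levels [4 4 3 2]
Step 2: flows [0=1,0->2,1->3] -> levels [3 3 4 3]
Step 3: flows [0=1,2->0,1=3] -> levels [4 3 3 3]
Step 4: flows [0->1,0->2,1=3] -> levels [2 4 4 3]
Step 5: flows [1->0,2->0,1->3] -> levels [4 2 3 4]

Answer: 4 2 3 4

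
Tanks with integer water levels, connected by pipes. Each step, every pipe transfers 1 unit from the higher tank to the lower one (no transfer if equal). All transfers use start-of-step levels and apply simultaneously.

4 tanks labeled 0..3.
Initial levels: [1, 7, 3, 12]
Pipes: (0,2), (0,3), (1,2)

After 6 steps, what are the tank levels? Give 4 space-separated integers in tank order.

Answer: 7 5 5 6

Derivation:
Step 1: flows [2->0,3->0,1->2] -> levels [3 6 3 11]
Step 2: flows [0=2,3->0,1->2] -> levels [4 5 4 10]
Step 3: flows [0=2,3->0,1->2] -> levels [5 4 5 9]
Step 4: flows [0=2,3->0,2->1] -> levels [6 5 4 8]
Step 5: flows [0->2,3->0,1->2] -> levels [6 4 6 7]
Step 6: flows [0=2,3->0,2->1] -> levels [7 5 5 6]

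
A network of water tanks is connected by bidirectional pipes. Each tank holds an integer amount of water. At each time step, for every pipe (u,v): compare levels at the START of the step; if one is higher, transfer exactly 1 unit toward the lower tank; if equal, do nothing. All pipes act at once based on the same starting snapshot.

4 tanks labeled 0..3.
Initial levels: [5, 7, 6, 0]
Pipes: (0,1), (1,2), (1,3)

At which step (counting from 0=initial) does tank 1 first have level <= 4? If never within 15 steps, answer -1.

Answer: 1

Derivation:
Step 1: flows [1->0,1->2,1->3] -> levels [6 4 7 1]
Tank 1 first reaches <=4 at step 1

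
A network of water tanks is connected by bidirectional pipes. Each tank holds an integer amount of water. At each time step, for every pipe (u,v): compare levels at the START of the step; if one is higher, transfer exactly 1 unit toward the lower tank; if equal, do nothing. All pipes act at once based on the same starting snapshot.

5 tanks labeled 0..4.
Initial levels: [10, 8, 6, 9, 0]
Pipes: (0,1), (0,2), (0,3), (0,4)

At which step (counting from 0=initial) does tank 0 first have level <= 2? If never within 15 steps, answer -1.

Answer: -1

Derivation:
Step 1: flows [0->1,0->2,0->3,0->4] -> levels [6 9 7 10 1]
Step 2: flows [1->0,2->0,3->0,0->4] -> levels [8 8 6 9 2]
Step 3: flows [0=1,0->2,3->0,0->4] -> levels [7 8 7 8 3]
Step 4: flows [1->0,0=2,3->0,0->4] -> levels [8 7 7 7 4]
Step 5: flows [0->1,0->2,0->3,0->4] -> levels [4 8 8 8 5]
Step 6: flows [1->0,2->0,3->0,4->0] -> levels [8 7 7 7 4]
  -> period-2 cycle (repeats step 4); tank 0 never drops to <=2
Tank 0 never reaches <=2 within 15 steps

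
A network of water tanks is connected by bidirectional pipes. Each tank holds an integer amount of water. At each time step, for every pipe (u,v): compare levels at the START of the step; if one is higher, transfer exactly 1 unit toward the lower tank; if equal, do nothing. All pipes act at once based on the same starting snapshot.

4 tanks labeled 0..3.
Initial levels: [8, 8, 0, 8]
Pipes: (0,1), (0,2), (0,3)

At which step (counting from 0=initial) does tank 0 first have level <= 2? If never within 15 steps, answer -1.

Answer: -1

Derivation:
Step 1: flows [0=1,0->2,0=3] -> levels [7 8 1 8]
Step 2: flows [1->0,0->2,3->0] -> levels [8 7 2 7]
Step 3: flows [0->1,0->2,0->3] -> levels [5 8 3 8]
Step 4: flows [1->0,0->2,3->0] -> levels [6 7 4 7]
Step 5: flows [1->0,0->2,3->0] -> levels [7 6 5 6]
Step 6: flows [0->1,0->2,0->3] -> levels [4 7 6 7]
Step 7: flows [1->0,2->0,3->0] -> levels [7 6 5 6]
  -> period-2 cycle (repeats step 5); tank 0 never drops to <=2
Tank 0 never reaches <=2 within 15 steps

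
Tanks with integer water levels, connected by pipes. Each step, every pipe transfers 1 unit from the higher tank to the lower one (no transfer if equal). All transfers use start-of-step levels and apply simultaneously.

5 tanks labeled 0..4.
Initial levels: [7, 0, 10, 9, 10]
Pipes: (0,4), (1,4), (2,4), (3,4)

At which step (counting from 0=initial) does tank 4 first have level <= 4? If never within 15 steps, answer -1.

Step 1: flows [4->0,4->1,2=4,4->3] -> levels [8 1 10 10 7]
Step 2: flows [0->4,4->1,2->4,3->4] -> levels [7 2 9 9 9]
Step 3: flows [4->0,4->1,2=4,3=4] -> levels [8 3 9 9 7]
Step 4: flows [0->4,4->1,2->4,3->4] -> levels [7 4 8 8 9]
Step 5: flows [4->0,4->1,4->2,4->3] -> levels [8 5 9 9 5]
Step 6: flows [0->4,1=4,2->4,3->4] -> levels [7 5 8 8 8]
Step 7: flows [4->0,4->1,2=4,3=4] -> levels [8 6 8 8 6]
Step 8: flows [0->4,1=4,2->4,3->4] -> levels [7 6 7 7 9]
Step 9: flows [4->0,4->1,4->2,4->3] -> levels [8 7 8 8 5]
Step 10: flows [0->4,1->4,2->4,3->4] -> levels [7 6 7 7 9]
  -> period-2 cycle (repeats step 8); tank 4 never drops to <=4
Tank 4 never reaches <=4 within 15 steps

Answer: -1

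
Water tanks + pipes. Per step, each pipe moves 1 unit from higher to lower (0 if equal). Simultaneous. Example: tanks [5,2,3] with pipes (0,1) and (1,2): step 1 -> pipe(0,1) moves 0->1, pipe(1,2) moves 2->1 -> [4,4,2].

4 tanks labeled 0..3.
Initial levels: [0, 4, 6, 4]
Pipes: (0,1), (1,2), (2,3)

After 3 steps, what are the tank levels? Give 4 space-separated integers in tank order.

Step 1: flows [1->0,2->1,2->3] -> levels [1 4 4 5]
Step 2: flows [1->0,1=2,3->2] -> levels [2 3 5 4]
Step 3: flows [1->0,2->1,2->3] -> levels [3 3 3 5]

Answer: 3 3 3 5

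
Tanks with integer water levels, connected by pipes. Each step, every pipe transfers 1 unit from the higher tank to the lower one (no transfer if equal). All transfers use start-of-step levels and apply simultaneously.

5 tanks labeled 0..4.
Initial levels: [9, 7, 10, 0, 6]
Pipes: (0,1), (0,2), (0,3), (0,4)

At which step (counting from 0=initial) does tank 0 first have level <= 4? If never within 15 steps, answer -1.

Step 1: flows [0->1,2->0,0->3,0->4] -> levels [7 8 9 1 7]
Step 2: flows [1->0,2->0,0->3,0=4] -> levels [8 7 8 2 7]
Step 3: flows [0->1,0=2,0->3,0->4] -> levels [5 8 8 3 8]
Step 4: flows [1->0,2->0,0->3,4->0] -> levels [7 7 7 4 7]
Step 5: flows [0=1,0=2,0->3,0=4] -> levels [6 7 7 5 7]
Step 6: flows [1->0,2->0,0->3,4->0] -> levels [8 6 6 6 6]
Step 7: flows [0->1,0->2,0->3,0->4] -> levels [4 7 7 7 7]
Tank 0 first reaches <=4 at step 7

Answer: 7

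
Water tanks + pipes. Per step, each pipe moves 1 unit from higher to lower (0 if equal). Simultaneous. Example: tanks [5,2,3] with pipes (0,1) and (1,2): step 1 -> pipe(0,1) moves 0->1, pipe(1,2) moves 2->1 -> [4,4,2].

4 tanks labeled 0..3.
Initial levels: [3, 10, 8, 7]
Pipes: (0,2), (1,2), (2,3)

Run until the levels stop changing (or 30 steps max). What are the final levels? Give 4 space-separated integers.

Answer: 6 7 8 7

Derivation:
Step 1: flows [2->0,1->2,2->3] -> levels [4 9 7 8]
Step 2: flows [2->0,1->2,3->2] -> levels [5 8 8 7]
Step 3: flows [2->0,1=2,2->3] -> levels [6 8 6 8]
Step 4: flows [0=2,1->2,3->2] -> levels [6 7 8 7]
Step 5: flows [2->0,2->1,2->3] -> levels [7 8 5 8]
Step 6: flows [0->2,1->2,3->2] -> levels [6 7 8 7]
  -> period-2 cycle: step 6 state = step 4 state; never stabilizes
  -> state at step 30: (30-4) mod 2 = 0, same as step 4 -> [6 7 8 7]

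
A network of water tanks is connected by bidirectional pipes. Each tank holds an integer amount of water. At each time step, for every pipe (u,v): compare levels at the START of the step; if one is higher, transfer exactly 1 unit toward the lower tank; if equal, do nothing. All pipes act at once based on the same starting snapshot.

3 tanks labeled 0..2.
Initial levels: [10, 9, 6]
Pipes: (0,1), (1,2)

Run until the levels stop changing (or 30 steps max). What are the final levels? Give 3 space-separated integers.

Step 1: flows [0->1,1->2] -> levels [9 9 7]
Step 2: flows [0=1,1->2] -> levels [9 8 8]
Step 3: flows [0->1,1=2] -> levels [8 9 8]
Step 4: flows [1->0,1->2] -> levels [9 7 9]
Step 5: flows [0->1,2->1] -> levels [8 9 8]
  -> period-2 cycle: step 5 state = step 3 state; never stabilizes
  -> state at step 30: (30-3) mod 2 = 1, same as step 4 -> [9 7 9]

Answer: 9 7 9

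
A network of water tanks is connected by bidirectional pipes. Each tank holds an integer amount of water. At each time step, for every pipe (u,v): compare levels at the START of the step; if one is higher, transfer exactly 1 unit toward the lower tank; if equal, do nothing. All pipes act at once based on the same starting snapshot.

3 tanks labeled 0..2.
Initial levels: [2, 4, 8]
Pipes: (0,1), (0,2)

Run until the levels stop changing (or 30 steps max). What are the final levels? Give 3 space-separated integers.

Answer: 4 5 5

Derivation:
Step 1: flows [1->0,2->0] -> levels [4 3 7]
Step 2: flows [0->1,2->0] -> levels [4 4 6]
Step 3: flows [0=1,2->0] -> levels [5 4 5]
Step 4: flows [0->1,0=2] -> levels [4 5 5]
Step 5: flows [1->0,2->0] -> levels [6 4 4]
Step 6: flows [0->1,0->2] -> levels [4 5 5]
  -> period-2 cycle: step 6 state = step 4 state; never stabilizes
  -> state at step 30: (30-4) mod 2 = 0, same as step 4 -> [4 5 5]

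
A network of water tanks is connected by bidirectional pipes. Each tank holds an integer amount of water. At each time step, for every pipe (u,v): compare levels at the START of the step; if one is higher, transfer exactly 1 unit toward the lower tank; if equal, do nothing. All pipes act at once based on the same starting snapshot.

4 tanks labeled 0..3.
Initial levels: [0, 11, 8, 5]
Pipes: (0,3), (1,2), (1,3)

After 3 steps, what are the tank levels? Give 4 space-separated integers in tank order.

Step 1: flows [3->0,1->2,1->3] -> levels [1 9 9 5]
Step 2: flows [3->0,1=2,1->3] -> levels [2 8 9 5]
Step 3: flows [3->0,2->1,1->3] -> levels [3 8 8 5]

Answer: 3 8 8 5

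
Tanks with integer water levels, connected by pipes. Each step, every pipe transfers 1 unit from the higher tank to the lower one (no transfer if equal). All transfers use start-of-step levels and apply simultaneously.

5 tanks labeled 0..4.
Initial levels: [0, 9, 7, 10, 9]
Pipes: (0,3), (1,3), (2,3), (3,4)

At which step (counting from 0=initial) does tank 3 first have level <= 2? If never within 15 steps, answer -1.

Step 1: flows [3->0,3->1,3->2,3->4] -> levels [1 10 8 6 10]
Step 2: flows [3->0,1->3,2->3,4->3] -> levels [2 9 7 8 9]
Step 3: flows [3->0,1->3,3->2,4->3] -> levels [3 8 8 8 8]
Step 4: flows [3->0,1=3,2=3,3=4] -> levels [4 8 8 7 8]
Step 5: flows [3->0,1->3,2->3,4->3] -> levels [5 7 7 9 7]
Step 6: flows [3->0,3->1,3->2,3->4] -> levels [6 8 8 5 8]
Step 7: flows [0->3,1->3,2->3,4->3] -> levels [5 7 7 9 7]
  -> period-2 cycle (repeats step 5); tank 3 never drops to <=2
Tank 3 never reaches <=2 within 15 steps

Answer: -1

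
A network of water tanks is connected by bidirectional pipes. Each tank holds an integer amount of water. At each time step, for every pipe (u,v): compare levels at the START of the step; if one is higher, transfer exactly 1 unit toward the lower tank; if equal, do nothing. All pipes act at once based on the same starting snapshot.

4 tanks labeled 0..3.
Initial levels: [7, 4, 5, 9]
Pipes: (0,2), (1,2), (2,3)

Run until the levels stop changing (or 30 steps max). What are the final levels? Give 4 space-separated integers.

Answer: 7 7 4 7

Derivation:
Step 1: flows [0->2,2->1,3->2] -> levels [6 5 6 8]
Step 2: flows [0=2,2->1,3->2] -> levels [6 6 6 7]
Step 3: flows [0=2,1=2,3->2] -> levels [6 6 7 6]
Step 4: flows [2->0,2->1,2->3] -> levels [7 7 4 7]
Step 5: flows [0->2,1->2,3->2] -> levels [6 6 7 6]
  -> period-2 cycle: step 5 state = step 3 state; never stabilizes
  -> state at step 30: (30-3) mod 2 = 1, same as step 4 -> [7 7 4 7]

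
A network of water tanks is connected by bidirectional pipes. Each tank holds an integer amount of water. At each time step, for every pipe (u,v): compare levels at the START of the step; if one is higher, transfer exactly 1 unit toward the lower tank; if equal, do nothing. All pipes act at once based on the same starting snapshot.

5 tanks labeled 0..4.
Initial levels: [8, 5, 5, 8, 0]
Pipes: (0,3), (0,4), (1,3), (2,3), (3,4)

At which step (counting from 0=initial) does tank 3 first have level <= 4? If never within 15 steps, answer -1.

Answer: 3

Derivation:
Step 1: flows [0=3,0->4,3->1,3->2,3->4] -> levels [7 6 6 5 2]
Step 2: flows [0->3,0->4,1->3,2->3,3->4] -> levels [5 5 5 7 4]
Step 3: flows [3->0,0->4,3->1,3->2,3->4] -> levels [5 6 6 3 6]
Tank 3 first reaches <=4 at step 3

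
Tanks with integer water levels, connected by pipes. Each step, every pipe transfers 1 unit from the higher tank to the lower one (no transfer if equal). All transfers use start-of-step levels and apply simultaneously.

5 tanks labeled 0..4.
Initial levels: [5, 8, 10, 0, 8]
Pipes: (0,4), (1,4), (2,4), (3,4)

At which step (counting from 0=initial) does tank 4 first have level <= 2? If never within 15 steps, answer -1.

Step 1: flows [4->0,1=4,2->4,4->3] -> levels [6 8 9 1 7]
Step 2: flows [4->0,1->4,2->4,4->3] -> levels [7 7 8 2 7]
Step 3: flows [0=4,1=4,2->4,4->3] -> levels [7 7 7 3 7]
Step 4: flows [0=4,1=4,2=4,4->3] -> levels [7 7 7 4 6]
Step 5: flows [0->4,1->4,2->4,4->3] -> levels [6 6 6 5 8]
Step 6: flows [4->0,4->1,4->2,4->3] -> levels [7 7 7 6 4]
Step 7: flows [0->4,1->4,2->4,3->4] -> levels [6 6 6 5 8]
  -> period-2 cycle (repeats step 5); tank 4 never drops to <=2
Tank 4 never reaches <=2 within 15 steps

Answer: -1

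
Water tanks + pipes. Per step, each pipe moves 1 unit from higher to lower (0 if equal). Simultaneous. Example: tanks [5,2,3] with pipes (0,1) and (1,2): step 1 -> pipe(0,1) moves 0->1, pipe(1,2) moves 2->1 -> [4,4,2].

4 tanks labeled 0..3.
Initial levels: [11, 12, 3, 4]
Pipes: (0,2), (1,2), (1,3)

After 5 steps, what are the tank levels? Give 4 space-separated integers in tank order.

Answer: 8 6 9 7

Derivation:
Step 1: flows [0->2,1->2,1->3] -> levels [10 10 5 5]
Step 2: flows [0->2,1->2,1->3] -> levels [9 8 7 6]
Step 3: flows [0->2,1->2,1->3] -> levels [8 6 9 7]
Step 4: flows [2->0,2->1,3->1] -> levels [9 8 7 6]
  -> period-2 cycle: step 4 state = step 2 state
  -> state at step 5: (5-2) mod 2 = 1, same as step 3 -> [8 6 9 7]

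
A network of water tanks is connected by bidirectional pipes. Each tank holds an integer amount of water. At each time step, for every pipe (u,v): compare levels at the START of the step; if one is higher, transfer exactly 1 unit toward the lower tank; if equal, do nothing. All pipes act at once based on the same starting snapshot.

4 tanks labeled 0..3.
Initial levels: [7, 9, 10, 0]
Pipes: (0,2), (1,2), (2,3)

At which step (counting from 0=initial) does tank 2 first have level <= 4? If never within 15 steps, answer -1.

Answer: -1

Derivation:
Step 1: flows [2->0,2->1,2->3] -> levels [8 10 7 1]
Step 2: flows [0->2,1->2,2->3] -> levels [7 9 8 2]
Step 3: flows [2->0,1->2,2->3] -> levels [8 8 7 3]
Step 4: flows [0->2,1->2,2->3] -> levels [7 7 8 4]
Step 5: flows [2->0,2->1,2->3] -> levels [8 8 5 5]
Step 6: flows [0->2,1->2,2=3] -> levels [7 7 7 5]
Step 7: flows [0=2,1=2,2->3] -> levels [7 7 6 6]
Step 8: flows [0->2,1->2,2=3] -> levels [6 6 8 6]
Step 9: flows [2->0,2->1,2->3] -> levels [7 7 5 7]
Step 10: flows [0->2,1->2,3->2] -> levels [6 6 8 6]
  -> period-2 cycle (repeats step 8); tank 2 never drops to <=4
Tank 2 never reaches <=4 within 15 steps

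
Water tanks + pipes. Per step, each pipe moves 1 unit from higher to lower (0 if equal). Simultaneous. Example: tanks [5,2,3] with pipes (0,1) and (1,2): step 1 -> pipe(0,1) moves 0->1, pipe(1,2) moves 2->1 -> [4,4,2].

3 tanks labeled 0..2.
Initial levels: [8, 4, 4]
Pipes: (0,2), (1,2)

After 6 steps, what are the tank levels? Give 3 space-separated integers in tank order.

Answer: 6 6 4

Derivation:
Step 1: flows [0->2,1=2] -> levels [7 4 5]
Step 2: flows [0->2,2->1] -> levels [6 5 5]
Step 3: flows [0->2,1=2] -> levels [5 5 6]
Step 4: flows [2->0,2->1] -> levels [6 6 4]
Step 5: flows [0->2,1->2] -> levels [5 5 6]
  -> period-2 cycle: step 5 state = step 3 state
  -> state at step 6: (6-3) mod 2 = 1, same as step 4 -> [6 6 4]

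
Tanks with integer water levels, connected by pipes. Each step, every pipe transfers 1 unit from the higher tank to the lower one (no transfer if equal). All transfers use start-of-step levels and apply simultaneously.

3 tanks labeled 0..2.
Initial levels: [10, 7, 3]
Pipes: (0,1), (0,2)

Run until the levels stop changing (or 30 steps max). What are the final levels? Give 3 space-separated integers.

Step 1: flows [0->1,0->2] -> levels [8 8 4]
Step 2: flows [0=1,0->2] -> levels [7 8 5]
Step 3: flows [1->0,0->2] -> levels [7 7 6]
Step 4: flows [0=1,0->2] -> levels [6 7 7]
Step 5: flows [1->0,2->0] -> levels [8 6 6]
Step 6: flows [0->1,0->2] -> levels [6 7 7]
  -> period-2 cycle: step 6 state = step 4 state; never stabilizes
  -> state at step 30: (30-4) mod 2 = 0, same as step 4 -> [6 7 7]

Answer: 6 7 7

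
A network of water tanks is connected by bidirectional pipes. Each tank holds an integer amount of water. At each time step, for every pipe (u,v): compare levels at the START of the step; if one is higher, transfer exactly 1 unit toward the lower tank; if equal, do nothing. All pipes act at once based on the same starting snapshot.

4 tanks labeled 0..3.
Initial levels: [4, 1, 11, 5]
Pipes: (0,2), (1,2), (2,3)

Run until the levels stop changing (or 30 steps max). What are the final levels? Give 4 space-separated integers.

Step 1: flows [2->0,2->1,2->3] -> levels [5 2 8 6]
Step 2: flows [2->0,2->1,2->3] -> levels [6 3 5 7]
Step 3: flows [0->2,2->1,3->2] -> levels [5 4 6 6]
Step 4: flows [2->0,2->1,2=3] -> levels [6 5 4 6]
Step 5: flows [0->2,1->2,3->2] -> levels [5 4 7 5]
Step 6: flows [2->0,2->1,2->3] -> levels [6 5 4 6]
  -> period-2 cycle: step 6 state = step 4 state; never stabilizes
  -> state at step 30: (30-4) mod 2 = 0, same as step 4 -> [6 5 4 6]

Answer: 6 5 4 6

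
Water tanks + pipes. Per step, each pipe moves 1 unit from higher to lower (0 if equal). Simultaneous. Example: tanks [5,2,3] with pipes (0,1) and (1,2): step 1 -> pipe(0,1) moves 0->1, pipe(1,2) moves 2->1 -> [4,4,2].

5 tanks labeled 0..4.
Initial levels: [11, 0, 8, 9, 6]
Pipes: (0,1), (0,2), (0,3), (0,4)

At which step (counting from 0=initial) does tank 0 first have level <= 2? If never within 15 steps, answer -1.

Step 1: flows [0->1,0->2,0->3,0->4] -> levels [7 1 9 10 7]
Step 2: flows [0->1,2->0,3->0,0=4] -> levels [8 2 8 9 7]
Step 3: flows [0->1,0=2,3->0,0->4] -> levels [7 3 8 8 8]
Step 4: flows [0->1,2->0,3->0,4->0] -> levels [9 4 7 7 7]
Step 5: flows [0->1,0->2,0->3,0->4] -> levels [5 5 8 8 8]
Step 6: flows [0=1,2->0,3->0,4->0] -> levels [8 5 7 7 7]
Step 7: flows [0->1,0->2,0->3,0->4] -> levels [4 6 8 8 8]
Step 8: flows [1->0,2->0,3->0,4->0] -> levels [8 5 7 7 7]
  -> period-2 cycle (repeats step 6); tank 0 never drops to <=2
Tank 0 never reaches <=2 within 15 steps

Answer: -1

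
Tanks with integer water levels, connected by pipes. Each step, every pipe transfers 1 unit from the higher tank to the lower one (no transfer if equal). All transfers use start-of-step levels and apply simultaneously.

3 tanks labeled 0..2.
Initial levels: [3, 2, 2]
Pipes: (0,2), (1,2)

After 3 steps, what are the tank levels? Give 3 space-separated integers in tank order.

Step 1: flows [0->2,1=2] -> levels [2 2 3]
Step 2: flows [2->0,2->1] -> levels [3 3 1]
Step 3: flows [0->2,1->2] -> levels [2 2 3]

Answer: 2 2 3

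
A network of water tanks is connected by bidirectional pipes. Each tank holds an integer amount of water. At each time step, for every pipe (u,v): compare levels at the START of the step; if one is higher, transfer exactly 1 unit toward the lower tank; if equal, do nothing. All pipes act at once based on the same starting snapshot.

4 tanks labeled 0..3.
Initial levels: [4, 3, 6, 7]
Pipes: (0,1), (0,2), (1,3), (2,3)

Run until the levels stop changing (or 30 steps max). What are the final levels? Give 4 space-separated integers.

Step 1: flows [0->1,2->0,3->1,3->2] -> levels [4 5 6 5]
Step 2: flows [1->0,2->0,1=3,2->3] -> levels [6 4 4 6]
Step 3: flows [0->1,0->2,3->1,3->2] -> levels [4 6 6 4]
Step 4: flows [1->0,2->0,1->3,2->3] -> levels [6 4 4 6]
  -> period-2 cycle: step 4 state = step 2 state; never stabilizes
  -> state at step 30: (30-2) mod 2 = 0, same as step 2 -> [6 4 4 6]

Answer: 6 4 4 6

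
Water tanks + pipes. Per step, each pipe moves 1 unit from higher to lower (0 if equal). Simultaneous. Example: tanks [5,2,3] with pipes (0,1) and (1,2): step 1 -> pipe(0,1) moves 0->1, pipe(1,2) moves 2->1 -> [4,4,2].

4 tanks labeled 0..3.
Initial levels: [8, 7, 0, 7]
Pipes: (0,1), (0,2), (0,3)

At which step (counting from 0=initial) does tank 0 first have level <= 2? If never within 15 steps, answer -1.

Answer: -1

Derivation:
Step 1: flows [0->1,0->2,0->3] -> levels [5 8 1 8]
Step 2: flows [1->0,0->2,3->0] -> levels [6 7 2 7]
Step 3: flows [1->0,0->2,3->0] -> levels [7 6 3 6]
Step 4: flows [0->1,0->2,0->3] -> levels [4 7 4 7]
Step 5: flows [1->0,0=2,3->0] -> levels [6 6 4 6]
Step 6: flows [0=1,0->2,0=3] -> levels [5 6 5 6]
Step 7: flows [1->0,0=2,3->0] -> levels [7 5 5 5]
Step 8: flows [0->1,0->2,0->3] -> levels [4 6 6 6]
Step 9: flows [1->0,2->0,3->0] -> levels [7 5 5 5]
  -> period-2 cycle (repeats step 7); tank 0 never drops to <=2
Tank 0 never reaches <=2 within 15 steps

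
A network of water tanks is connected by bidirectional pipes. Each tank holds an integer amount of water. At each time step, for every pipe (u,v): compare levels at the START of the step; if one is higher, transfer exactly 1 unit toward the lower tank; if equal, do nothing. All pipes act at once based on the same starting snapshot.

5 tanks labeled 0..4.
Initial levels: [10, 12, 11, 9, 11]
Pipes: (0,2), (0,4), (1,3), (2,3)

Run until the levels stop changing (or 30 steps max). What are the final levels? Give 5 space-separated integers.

Answer: 10 11 11 10 11

Derivation:
Step 1: flows [2->0,4->0,1->3,2->3] -> levels [12 11 9 11 10]
Step 2: flows [0->2,0->4,1=3,3->2] -> levels [10 11 11 10 11]
Step 3: flows [2->0,4->0,1->3,2->3] -> levels [12 10 9 12 10]
Step 4: flows [0->2,0->4,3->1,3->2] -> levels [10 11 11 10 11]
  -> period-2 cycle: step 4 state = step 2 state; never stabilizes
  -> state at step 30: (30-2) mod 2 = 0, same as step 2 -> [10 11 11 10 11]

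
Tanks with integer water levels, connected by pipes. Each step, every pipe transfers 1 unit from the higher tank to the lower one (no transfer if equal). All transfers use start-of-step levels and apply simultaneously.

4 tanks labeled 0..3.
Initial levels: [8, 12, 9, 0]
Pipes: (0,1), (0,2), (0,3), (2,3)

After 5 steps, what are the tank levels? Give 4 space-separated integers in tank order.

Step 1: flows [1->0,2->0,0->3,2->3] -> levels [9 11 7 2]
Step 2: flows [1->0,0->2,0->3,2->3] -> levels [8 10 7 4]
Step 3: flows [1->0,0->2,0->3,2->3] -> levels [7 9 7 6]
Step 4: flows [1->0,0=2,0->3,2->3] -> levels [7 8 6 8]
Step 5: flows [1->0,0->2,3->0,3->2] -> levels [8 7 8 6]

Answer: 8 7 8 6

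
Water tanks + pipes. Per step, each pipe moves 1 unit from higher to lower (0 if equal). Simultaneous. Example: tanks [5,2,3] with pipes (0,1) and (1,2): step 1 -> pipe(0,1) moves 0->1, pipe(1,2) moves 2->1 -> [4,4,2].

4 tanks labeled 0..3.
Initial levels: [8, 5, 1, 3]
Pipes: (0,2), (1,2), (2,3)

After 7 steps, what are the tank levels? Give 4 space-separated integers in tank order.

Step 1: flows [0->2,1->2,3->2] -> levels [7 4 4 2]
Step 2: flows [0->2,1=2,2->3] -> levels [6 4 4 3]
Step 3: flows [0->2,1=2,2->3] -> levels [5 4 4 4]
Step 4: flows [0->2,1=2,2=3] -> levels [4 4 5 4]
Step 5: flows [2->0,2->1,2->3] -> levels [5 5 2 5]
Step 6: flows [0->2,1->2,3->2] -> levels [4 4 5 4]
  -> period-2 cycle: step 6 state = step 4 state
  -> state at step 7: (7-4) mod 2 = 1, same as step 5 -> [5 5 2 5]

Answer: 5 5 2 5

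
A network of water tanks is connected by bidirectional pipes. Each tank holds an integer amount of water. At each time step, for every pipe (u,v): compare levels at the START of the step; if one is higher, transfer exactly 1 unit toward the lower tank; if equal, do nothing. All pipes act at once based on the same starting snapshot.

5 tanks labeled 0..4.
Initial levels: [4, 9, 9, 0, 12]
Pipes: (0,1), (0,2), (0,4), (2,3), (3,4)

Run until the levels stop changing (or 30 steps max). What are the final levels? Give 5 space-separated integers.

Answer: 8 7 6 7 6

Derivation:
Step 1: flows [1->0,2->0,4->0,2->3,4->3] -> levels [7 8 7 2 10]
Step 2: flows [1->0,0=2,4->0,2->3,4->3] -> levels [9 7 6 4 8]
Step 3: flows [0->1,0->2,0->4,2->3,4->3] -> levels [6 8 6 6 8]
Step 4: flows [1->0,0=2,4->0,2=3,4->3] -> levels [8 7 6 7 6]
Step 5: flows [0->1,0->2,0->4,3->2,3->4] -> levels [5 8 8 5 8]
Step 6: flows [1->0,2->0,4->0,2->3,4->3] -> levels [8 7 6 7 6]
  -> period-2 cycle: step 6 state = step 4 state; never stabilizes
  -> state at step 30: (30-4) mod 2 = 0, same as step 4 -> [8 7 6 7 6]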